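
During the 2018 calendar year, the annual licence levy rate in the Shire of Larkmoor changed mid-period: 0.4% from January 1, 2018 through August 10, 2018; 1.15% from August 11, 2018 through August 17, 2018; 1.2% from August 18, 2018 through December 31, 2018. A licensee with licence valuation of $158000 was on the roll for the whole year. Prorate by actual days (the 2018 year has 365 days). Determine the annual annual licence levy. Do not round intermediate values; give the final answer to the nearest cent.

January 1 – August 10, 2018: 222 days at 0.4% → $158000 × 0.4% × 222/365 = $384.3945
August 11 – August 17, 2018: 7 days at 1.15% → $158000 × 1.15% × 7/365 = $34.8466
August 18 – December 31, 2018: 136 days at 1.2% → $158000 × 1.2% × 136/365 = $706.4548
Total = $1125.6959

$1125.70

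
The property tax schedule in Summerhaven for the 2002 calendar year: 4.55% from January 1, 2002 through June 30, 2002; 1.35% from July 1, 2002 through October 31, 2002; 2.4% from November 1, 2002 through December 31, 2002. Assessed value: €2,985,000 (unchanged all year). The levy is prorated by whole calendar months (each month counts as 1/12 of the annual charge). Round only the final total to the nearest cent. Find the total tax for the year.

January 1 – June 30, 2002: 6 months at 4.55% → €2,985,000 × 4.55% × 6/12 = €67,908.7500
July 1 – October 31, 2002: 4 months at 1.35% → €2,985,000 × 1.35% × 4/12 = €13,432.5000
November 1 – December 31, 2002: 2 months at 2.4% → €2,985,000 × 2.4% × 2/12 = €11,940.0000
Total = €93,281.2500

€93,281.25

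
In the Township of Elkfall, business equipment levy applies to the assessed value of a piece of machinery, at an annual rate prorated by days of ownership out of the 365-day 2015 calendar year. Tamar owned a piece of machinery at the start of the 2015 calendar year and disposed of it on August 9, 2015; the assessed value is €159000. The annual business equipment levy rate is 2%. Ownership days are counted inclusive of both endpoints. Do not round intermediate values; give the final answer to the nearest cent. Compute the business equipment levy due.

€1925.42

Days held (January 1 – August 9, 2015): 221 out of 365
Tax = €159000 × 2% × 221/365 = €1925.4247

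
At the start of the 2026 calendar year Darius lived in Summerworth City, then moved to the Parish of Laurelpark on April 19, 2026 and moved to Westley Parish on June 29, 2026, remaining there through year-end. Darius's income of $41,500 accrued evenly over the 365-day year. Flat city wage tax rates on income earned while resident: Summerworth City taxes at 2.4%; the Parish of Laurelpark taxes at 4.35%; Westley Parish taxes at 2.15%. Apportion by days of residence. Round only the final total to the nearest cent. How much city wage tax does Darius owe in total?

$1,100.55

Summerworth City, January 1 – April 18, 2026: 108 days → $41,500 × 2.4% × 108/365 = $294.7068
The Parish of Laurelpark, April 19 – June 28, 2026: 71 days → $41,500 × 4.35% × 71/365 = $351.1582
Westley Parish, June 29 – December 31, 2026: 186 days → $41,500 × 2.15% × 186/365 = $454.6808
Total = $1,100.5459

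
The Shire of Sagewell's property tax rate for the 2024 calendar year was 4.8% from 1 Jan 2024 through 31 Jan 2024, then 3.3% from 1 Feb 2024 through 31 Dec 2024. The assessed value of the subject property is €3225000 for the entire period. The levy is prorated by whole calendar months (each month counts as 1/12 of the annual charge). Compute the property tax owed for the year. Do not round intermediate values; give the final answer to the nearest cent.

€110456.25

1 Jan – 31 Jan 2024: 1 month at 4.8% → €3225000 × 4.8% × 1/12 = €12900.0000
1 Feb – 31 Dec 2024: 11 months at 3.3% → €3225000 × 3.3% × 11/12 = €97556.2500
Total = €110456.2500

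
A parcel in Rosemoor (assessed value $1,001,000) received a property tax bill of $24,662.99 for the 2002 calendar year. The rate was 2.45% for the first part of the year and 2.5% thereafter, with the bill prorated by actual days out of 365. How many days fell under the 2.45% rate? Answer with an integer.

264 days

Let d = days at the first rate; then 365 − d days at the second rate.
$1,001,000 × [2.45%·d + 2.5%·(365−d)] / 365 = $24,662.99
Solving gives d = 264, so the new rate took effect on 22 Sep 2002.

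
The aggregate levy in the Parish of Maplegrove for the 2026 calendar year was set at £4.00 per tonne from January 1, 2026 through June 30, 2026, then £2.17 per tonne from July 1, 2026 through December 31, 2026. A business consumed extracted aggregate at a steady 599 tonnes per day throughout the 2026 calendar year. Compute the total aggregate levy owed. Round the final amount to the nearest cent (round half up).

£672,844.72

January 1 – June 30, 2026: 181 days × 599 tonnes/day = 108,419 tonnes at £4.00/tonne → £433,676.00
July 1 – December 31, 2026: 184 days × 599 tonnes/day = 110,216 tonnes at £2.17/tonne → £239,168.72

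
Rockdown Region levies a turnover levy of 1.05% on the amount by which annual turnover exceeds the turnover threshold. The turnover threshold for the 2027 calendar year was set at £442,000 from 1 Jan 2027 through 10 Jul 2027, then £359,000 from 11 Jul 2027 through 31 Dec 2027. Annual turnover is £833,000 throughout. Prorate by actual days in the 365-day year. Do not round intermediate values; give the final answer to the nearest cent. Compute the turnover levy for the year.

£4,520.95

1 Jan – 10 Jul 2027: 191 days, exemption £442,000 → (£833,000 − £442,000) × 1.05% × 191/365 = £2,148.3575
11 Jul – 31 Dec 2027: 174 days, exemption £359,000 → (£833,000 − £359,000) × 1.05% × 174/365 = £2,372.5973
Total = £4,520.9548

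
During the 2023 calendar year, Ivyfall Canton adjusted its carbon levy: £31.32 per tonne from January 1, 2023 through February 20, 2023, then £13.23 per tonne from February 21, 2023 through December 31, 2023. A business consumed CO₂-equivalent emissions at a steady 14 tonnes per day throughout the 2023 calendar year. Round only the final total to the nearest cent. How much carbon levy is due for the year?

£80,521.56

January 1 – February 20, 2023: 51 days × 14 tonnes/day = 714 tonnes at £31.32/tonne → £22,362.48
February 21 – December 31, 2023: 314 days × 14 tonnes/day = 4,396 tonnes at £13.23/tonne → £58,159.08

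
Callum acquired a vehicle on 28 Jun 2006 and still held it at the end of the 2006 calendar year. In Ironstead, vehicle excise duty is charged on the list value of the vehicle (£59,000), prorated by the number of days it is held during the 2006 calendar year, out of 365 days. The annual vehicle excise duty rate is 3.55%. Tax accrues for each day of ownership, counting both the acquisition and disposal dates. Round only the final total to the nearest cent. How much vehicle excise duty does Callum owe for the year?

Days held (28 Jun – 31 Dec 2006): 187 out of 365
Tax = £59,000 × 3.55% × 187/365 = £1,073.0726

£1,073.07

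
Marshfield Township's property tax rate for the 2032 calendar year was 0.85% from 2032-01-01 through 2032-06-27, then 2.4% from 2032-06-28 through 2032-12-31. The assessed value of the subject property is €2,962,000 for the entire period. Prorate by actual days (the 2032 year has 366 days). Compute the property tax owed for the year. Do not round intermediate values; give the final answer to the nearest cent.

€48,634.26

2032-01-01 to 2032-06-27: 179 days at 0.85% → €2,962,000 × 0.85% × 179/366 = €12,313.3415
2032-06-28 to 2032-12-31: 187 days at 2.4% → €2,962,000 × 2.4% × 187/366 = €36,320.9180
Total = €48,634.2596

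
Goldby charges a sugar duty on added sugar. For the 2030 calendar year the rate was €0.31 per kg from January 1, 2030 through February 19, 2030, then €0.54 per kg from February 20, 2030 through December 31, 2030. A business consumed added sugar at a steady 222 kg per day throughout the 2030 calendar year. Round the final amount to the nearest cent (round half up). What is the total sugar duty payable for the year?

January 1 – February 19, 2030: 50 days × 222 kg/day = 11,100 kg at €0.31/kg → €3,441.00
February 20 – December 31, 2030: 315 days × 222 kg/day = 69,930 kg at €0.54/kg → €37,762.20

€41,203.20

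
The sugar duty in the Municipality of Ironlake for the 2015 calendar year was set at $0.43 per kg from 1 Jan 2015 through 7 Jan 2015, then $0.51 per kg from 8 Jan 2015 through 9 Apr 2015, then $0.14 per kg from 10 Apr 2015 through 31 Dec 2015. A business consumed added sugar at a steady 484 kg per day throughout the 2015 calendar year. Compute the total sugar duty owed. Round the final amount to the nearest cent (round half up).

$42,190.28

1 Jan – 7 Jan 2015: 7 days × 484 kg/day = 3,388 kg at $0.43/kg → $1,456.84
8 Jan – 9 Apr 2015: 92 days × 484 kg/day = 44,528 kg at $0.51/kg → $22,709.28
10 Apr – 31 Dec 2015: 266 days × 484 kg/day = 128,744 kg at $0.14/kg → $18,024.16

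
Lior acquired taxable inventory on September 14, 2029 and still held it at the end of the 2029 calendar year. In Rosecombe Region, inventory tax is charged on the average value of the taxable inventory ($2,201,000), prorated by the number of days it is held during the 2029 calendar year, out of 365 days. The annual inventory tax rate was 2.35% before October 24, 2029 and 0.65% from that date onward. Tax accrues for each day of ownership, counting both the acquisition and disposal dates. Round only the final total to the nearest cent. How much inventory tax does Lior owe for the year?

September 14 – October 23, 2029: 40 days at 2.35% → $2,201,000 × 2.35% × 40/365 = $5,668.3288
October 24 – December 31, 2029: 69 days at 0.65% → $2,201,000 × 0.65% × 69/365 = $2,704.5164
Total = $8,372.8452

$8,372.85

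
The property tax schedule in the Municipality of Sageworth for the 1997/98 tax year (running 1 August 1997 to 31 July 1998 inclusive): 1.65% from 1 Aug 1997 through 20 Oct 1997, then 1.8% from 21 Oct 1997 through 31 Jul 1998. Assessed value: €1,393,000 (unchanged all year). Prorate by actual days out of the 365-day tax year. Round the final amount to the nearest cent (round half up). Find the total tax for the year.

€24,610.30

1 Aug – 20 Oct 1997: 81 days at 1.65% → €1,393,000 × 1.65% × 81/365 = €5,100.6699
21 Oct 1997 – 31 Jul 1998: 284 days at 1.8% → €1,393,000 × 1.8% × 284/365 = €19,509.6329
Total = €24,610.3027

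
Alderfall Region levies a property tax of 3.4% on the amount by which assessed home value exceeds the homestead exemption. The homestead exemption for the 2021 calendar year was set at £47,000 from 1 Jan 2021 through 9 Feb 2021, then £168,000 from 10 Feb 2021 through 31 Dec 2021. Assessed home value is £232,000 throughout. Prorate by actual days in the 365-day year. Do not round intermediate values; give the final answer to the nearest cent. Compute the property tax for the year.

£2,626.85

1 Jan – 9 Feb 2021: 40 days, exemption £47,000 → (£232,000 − £47,000) × 3.4% × 40/365 = £689.3151
10 Feb – 31 Dec 2021: 325 days, exemption £168,000 → (£232,000 − £168,000) × 3.4% × 325/365 = £1,937.5342
Total = £2,626.8493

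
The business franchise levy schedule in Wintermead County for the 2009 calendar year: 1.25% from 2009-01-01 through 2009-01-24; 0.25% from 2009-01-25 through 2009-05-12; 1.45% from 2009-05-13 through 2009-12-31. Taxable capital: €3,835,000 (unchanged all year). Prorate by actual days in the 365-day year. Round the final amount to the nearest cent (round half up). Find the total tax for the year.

€41,486.29

2009-01-01 to 2009-01-24: 24 days at 1.25% → €3,835,000 × 1.25% × 24/365 = €3,152.0548
2009-01-25 to 2009-05-12: 108 days at 0.25% → €3,835,000 × 0.25% × 108/365 = €2,836.8493
2009-05-13 to 2009-12-31: 233 days at 1.45% → €3,835,000 × 1.45% × 233/365 = €35,497.3904
Total = €41,486.2945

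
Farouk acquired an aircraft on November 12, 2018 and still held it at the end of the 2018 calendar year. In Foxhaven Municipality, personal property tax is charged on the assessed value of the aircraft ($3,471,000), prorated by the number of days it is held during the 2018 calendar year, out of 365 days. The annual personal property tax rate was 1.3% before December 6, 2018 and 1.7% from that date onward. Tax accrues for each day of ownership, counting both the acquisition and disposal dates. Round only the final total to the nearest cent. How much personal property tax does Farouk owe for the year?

November 12 – December 5, 2018: 24 days at 1.3% → $3,471,000 × 1.3% × 24/365 = $2,966.9918
December 6 – December 31, 2018: 26 days at 1.7% → $3,471,000 × 1.7% × 26/365 = $4,203.2384
Total = $7,170.2301

$7,170.23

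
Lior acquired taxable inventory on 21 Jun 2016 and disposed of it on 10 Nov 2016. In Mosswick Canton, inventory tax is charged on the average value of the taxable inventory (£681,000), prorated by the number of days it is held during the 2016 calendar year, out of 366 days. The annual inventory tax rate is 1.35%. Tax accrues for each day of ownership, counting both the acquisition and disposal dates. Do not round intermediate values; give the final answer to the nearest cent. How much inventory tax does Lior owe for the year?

Days held (21 Jun – 10 Nov 2016): 143 out of 366
Tax = £681,000 × 1.35% × 143/366 = £3,591.9959

£3,592.00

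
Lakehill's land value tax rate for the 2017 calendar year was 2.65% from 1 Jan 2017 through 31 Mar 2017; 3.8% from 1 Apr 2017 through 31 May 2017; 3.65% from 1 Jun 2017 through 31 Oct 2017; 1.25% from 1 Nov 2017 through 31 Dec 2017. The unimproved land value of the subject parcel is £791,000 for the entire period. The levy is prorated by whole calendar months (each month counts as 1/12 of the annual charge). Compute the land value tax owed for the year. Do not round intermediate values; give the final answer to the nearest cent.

1 Jan – 31 Mar 2017: 3 months at 2.65% → £791,000 × 2.65% × 3/12 = £5,240.3750
1 Apr – 31 May 2017: 2 months at 3.8% → £791,000 × 3.8% × 2/12 = £5,009.6667
1 Jun – 31 Oct 2017: 5 months at 3.65% → £791,000 × 3.65% × 5/12 = £12,029.7917
1 Nov – 31 Dec 2017: 2 months at 1.25% → £791,000 × 1.25% × 2/12 = £1,647.9167
Total = £23,927.7500

£23,927.75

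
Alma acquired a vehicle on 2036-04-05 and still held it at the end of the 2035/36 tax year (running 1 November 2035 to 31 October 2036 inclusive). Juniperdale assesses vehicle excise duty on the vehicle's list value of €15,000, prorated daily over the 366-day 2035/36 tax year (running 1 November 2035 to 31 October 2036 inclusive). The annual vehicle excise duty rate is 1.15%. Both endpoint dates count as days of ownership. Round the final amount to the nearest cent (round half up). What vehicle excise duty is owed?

Days held (2036-04-05 to 2036-10-31): 210 out of 366
Tax = €15,000 × 1.15% × 210/366 = €98.9754

€98.98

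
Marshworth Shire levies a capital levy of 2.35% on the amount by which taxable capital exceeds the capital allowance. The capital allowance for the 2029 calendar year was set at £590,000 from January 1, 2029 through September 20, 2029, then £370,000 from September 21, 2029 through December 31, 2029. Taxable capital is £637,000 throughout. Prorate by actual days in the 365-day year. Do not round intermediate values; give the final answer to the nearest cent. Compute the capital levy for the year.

£2,549.27

January 1 – September 20, 2029: 263 days, exemption £590,000 → (£637,000 − £590,000) × 2.35% × 263/365 = £795.8452
September 21 – December 31, 2029: 102 days, exemption £370,000 → (£637,000 − £370,000) × 2.35% × 102/365 = £1,753.4219
Total = £2,549.2671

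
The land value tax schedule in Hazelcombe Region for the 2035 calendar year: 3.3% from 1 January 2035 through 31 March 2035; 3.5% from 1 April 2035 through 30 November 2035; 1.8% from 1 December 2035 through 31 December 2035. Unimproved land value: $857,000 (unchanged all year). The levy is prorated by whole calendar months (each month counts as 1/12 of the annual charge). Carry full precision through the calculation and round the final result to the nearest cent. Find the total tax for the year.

1 January – 31 March 2035: 3 months at 3.3% → $857,000 × 3.3% × 3/12 = $7,070.2500
1 April – 30 November 2035: 8 months at 3.5% → $857,000 × 3.5% × 8/12 = $19,996.6667
1 December – 31 December 2035: 1 month at 1.8% → $857,000 × 1.8% × 1/12 = $1,285.5000
Total = $28,352.4167

$28,352.42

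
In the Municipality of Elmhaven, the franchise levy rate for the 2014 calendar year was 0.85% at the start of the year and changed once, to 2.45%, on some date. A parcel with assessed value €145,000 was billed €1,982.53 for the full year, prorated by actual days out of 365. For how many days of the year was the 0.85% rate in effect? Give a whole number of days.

Let d = days at the first rate; then 365 − d days at the second rate.
€145,000 × [0.85%·d + 2.45%·(365−d)] / 365 = €1,982.53
Solving gives d = 247, so the new rate took effect on 5 Sep 2014.

247 days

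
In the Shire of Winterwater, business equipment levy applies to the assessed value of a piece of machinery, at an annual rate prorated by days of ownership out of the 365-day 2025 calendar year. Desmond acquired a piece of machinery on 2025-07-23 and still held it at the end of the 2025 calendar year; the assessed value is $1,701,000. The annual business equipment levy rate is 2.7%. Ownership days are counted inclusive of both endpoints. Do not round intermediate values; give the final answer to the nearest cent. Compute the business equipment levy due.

$20,384.04

Days held (2025-07-23 to 2025-12-31): 162 out of 365
Tax = $1,701,000 × 2.7% × 162/365 = $20,384.0384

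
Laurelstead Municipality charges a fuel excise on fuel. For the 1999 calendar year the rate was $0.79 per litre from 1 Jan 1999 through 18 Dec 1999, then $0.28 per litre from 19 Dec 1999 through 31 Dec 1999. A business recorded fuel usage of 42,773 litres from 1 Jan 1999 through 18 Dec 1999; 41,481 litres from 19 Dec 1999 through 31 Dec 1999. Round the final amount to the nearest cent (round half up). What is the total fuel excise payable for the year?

$45,405.35

1 Jan – 18 Dec 1999: 42,773 litres at $0.79/litre → $33,790.67
19 Dec – 31 Dec 1999: 41,481 litres at $0.28/litre → $11,614.68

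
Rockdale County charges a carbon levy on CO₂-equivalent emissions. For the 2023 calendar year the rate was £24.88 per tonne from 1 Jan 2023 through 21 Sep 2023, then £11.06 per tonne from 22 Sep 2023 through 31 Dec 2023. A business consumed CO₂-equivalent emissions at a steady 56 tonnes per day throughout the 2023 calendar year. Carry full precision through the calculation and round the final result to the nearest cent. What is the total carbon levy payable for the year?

1 Jan – 21 Sep 2023: 264 days × 56 tonnes/day = 14,784 tonnes at £24.88/tonne → £367,825.92
22 Sep – 31 Dec 2023: 101 days × 56 tonnes/day = 5,656 tonnes at £11.06/tonne → £62,555.36

£430,381.28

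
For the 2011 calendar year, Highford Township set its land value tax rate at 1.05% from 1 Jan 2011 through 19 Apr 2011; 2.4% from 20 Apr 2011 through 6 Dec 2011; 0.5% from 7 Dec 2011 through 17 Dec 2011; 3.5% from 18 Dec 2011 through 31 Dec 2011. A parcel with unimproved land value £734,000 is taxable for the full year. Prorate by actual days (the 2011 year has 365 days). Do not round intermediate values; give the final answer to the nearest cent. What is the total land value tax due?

1 Jan – 19 Apr 2011: 109 days at 1.05% → £734,000 × 1.05% × 109/365 = £2,301.5425
20 Apr – 6 Dec 2011: 231 days at 2.4% → £734,000 × 2.4% × 231/365 = £11,148.7562
7 Dec – 17 Dec 2011: 11 days at 0.5% → £734,000 × 0.5% × 11/365 = £110.6027
18 Dec – 31 Dec 2011: 14 days at 3.5% → £734,000 × 3.5% × 14/365 = £985.3699
Total = £14,546.2712

£14,546.27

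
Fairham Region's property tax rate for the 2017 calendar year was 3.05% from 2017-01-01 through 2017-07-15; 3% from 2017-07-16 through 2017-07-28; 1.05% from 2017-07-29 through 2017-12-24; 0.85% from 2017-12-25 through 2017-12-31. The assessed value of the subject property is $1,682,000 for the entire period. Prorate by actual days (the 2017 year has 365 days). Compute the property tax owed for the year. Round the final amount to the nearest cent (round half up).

$36,828.89

2017-01-01 to 2017-07-15: 196 days at 3.05% → $1,682,000 × 3.05% × 196/365 = $27,547.9342
2017-07-16 to 2017-07-28: 13 days at 3% → $1,682,000 × 3% × 13/365 = $1,797.2055
2017-07-29 to 2017-12-24: 149 days at 1.05% → $1,682,000 × 1.05% × 149/365 = $7,209.5589
2017-12-25 to 2017-12-31: 7 days at 0.85% → $1,682,000 × 0.85% × 7/365 = $274.1890
Total = $36,828.8877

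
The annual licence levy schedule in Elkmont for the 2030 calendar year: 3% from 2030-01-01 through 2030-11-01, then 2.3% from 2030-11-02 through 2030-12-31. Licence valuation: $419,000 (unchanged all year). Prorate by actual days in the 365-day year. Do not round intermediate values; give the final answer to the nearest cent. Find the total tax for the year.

$12,087.86

2030-01-01 to 2030-11-01: 305 days at 3% → $419,000 × 3% × 305/365 = $10,503.6986
2030-11-02 to 2030-12-31: 60 days at 2.3% → $419,000 × 2.3% × 60/365 = $1,584.1644
Total = $12,087.8630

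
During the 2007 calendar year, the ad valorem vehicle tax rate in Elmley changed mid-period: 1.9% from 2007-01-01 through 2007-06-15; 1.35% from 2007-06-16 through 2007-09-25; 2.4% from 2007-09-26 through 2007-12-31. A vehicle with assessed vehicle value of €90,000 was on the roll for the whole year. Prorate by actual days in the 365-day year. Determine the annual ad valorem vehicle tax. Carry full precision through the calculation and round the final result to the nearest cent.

2007-01-01 to 2007-06-15: 166 days at 1.9% → €90,000 × 1.9% × 166/365 = €777.6986
2007-06-16 to 2007-09-25: 102 days at 1.35% → €90,000 × 1.35% × 102/365 = €339.5342
2007-09-26 to 2007-12-31: 97 days at 2.4% → €90,000 × 2.4% × 97/365 = €574.0274
Total = €1,691.2603

€1,691.26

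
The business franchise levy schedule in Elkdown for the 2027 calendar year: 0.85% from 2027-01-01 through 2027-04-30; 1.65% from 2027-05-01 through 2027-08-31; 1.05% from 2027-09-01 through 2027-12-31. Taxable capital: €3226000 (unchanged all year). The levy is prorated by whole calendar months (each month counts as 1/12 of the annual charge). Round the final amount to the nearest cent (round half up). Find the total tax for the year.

€38174.33

2027-01-01 to 2027-04-30: 4 months at 0.85% → €3226000 × 0.85% × 4/12 = €9140.3333
2027-05-01 to 2027-08-31: 4 months at 1.65% → €3226000 × 1.65% × 4/12 = €17743.0000
2027-09-01 to 2027-12-31: 4 months at 1.05% → €3226000 × 1.05% × 4/12 = €11291.0000
Total = €38174.3333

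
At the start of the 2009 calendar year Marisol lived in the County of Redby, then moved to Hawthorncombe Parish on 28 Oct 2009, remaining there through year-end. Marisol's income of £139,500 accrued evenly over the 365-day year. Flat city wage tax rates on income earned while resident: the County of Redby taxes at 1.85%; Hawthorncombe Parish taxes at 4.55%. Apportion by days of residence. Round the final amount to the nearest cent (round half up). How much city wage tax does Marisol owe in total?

£3,251.50

The County of Redby, 1 Jan – 27 Oct 2009: 300 days → £139,500 × 1.85% × 300/365 = £2,121.1644
Hawthorncombe Parish, 28 Oct – 31 Dec 2009: 65 days → £139,500 × 4.55% × 65/365 = £1,130.3322
Total = £3,251.4966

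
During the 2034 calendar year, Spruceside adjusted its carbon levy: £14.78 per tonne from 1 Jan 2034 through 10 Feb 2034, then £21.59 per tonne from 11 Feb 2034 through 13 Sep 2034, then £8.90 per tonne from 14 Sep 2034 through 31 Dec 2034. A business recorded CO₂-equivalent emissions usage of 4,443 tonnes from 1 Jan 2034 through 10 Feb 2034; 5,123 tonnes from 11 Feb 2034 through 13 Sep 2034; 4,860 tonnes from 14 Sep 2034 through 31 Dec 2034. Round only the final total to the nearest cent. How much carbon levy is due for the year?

1 Jan – 10 Feb 2034: 4,443 tonnes at £14.78/tonne → £65,667.54
11 Feb – 13 Sep 2034: 5,123 tonnes at £21.59/tonne → £110,605.57
14 Sep – 31 Dec 2034: 4,860 tonnes at £8.90/tonne → £43,254.00

£219,527.11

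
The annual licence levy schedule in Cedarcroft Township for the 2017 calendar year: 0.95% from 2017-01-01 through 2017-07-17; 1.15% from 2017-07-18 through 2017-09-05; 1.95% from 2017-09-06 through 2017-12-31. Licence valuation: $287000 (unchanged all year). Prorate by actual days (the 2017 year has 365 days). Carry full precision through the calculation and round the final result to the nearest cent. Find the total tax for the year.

$3725.10

2017-01-01 to 2017-07-17: 198 days at 0.95% → $287000 × 0.95% × 198/365 = $1479.0329
2017-07-18 to 2017-09-05: 50 days at 1.15% → $287000 × 1.15% × 50/365 = $452.1233
2017-09-06 to 2017-12-31: 117 days at 1.95% → $287000 × 1.95% × 117/365 = $1793.9466
Total = $3725.1027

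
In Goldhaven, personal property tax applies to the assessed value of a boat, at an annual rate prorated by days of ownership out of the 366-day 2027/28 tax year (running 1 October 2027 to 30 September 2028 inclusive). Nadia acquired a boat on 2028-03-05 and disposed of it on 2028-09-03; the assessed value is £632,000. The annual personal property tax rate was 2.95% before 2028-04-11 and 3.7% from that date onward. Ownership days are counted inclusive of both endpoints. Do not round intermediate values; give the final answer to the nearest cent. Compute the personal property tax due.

2028-03-05 to 2028-04-10: 37 days at 2.95% → £632,000 × 2.95% × 37/366 = £1,884.7760
2028-04-11 to 2028-09-03: 146 days at 3.7% → £632,000 × 3.7% × 146/366 = £9,328.0437
Total = £11,212.8197

£11,212.82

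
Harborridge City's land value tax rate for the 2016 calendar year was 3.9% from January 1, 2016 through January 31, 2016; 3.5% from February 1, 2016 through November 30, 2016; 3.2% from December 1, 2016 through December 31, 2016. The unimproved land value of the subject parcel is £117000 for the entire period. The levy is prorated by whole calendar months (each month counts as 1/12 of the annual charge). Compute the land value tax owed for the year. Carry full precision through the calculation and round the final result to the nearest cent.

January 1 – January 31, 2016: 1 month at 3.9% → £117000 × 3.9% × 1/12 = £380.2500
February 1 – November 30, 2016: 10 months at 3.5% → £117000 × 3.5% × 10/12 = £3412.5000
December 1 – December 31, 2016: 1 month at 3.2% → £117000 × 3.2% × 1/12 = £312.0000
Total = £4104.7500

£4104.75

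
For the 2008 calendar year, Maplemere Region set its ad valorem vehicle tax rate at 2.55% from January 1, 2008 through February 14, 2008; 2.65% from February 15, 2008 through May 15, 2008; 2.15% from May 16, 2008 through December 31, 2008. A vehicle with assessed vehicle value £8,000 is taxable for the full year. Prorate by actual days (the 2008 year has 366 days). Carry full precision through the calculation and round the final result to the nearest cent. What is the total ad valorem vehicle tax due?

January 1 – February 14, 2008: 45 days at 2.55% → £8,000 × 2.55% × 45/366 = £25.0820
February 15 – May 15, 2008: 91 days at 2.65% → £8,000 × 2.65% × 91/366 = £52.7104
May 16 – December 31, 2008: 230 days at 2.15% → £8,000 × 2.15% × 230/366 = £108.0874
Total = £185.8798

£185.88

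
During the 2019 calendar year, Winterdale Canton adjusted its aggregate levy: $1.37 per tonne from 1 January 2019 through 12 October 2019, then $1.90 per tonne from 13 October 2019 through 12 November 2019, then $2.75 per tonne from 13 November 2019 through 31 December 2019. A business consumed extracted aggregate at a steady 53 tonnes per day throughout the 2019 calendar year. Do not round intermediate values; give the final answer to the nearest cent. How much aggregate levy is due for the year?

1 January – 12 October 2019: 285 days × 53 tonnes/day = 15,105 tonnes at $1.37/tonne → $20693.85
13 October – 12 November 2019: 31 days × 53 tonnes/day = 1,643 tonnes at $1.90/tonne → $3121.70
13 November – 31 December 2019: 49 days × 53 tonnes/day = 2,597 tonnes at $2.75/tonne → $7141.75

$30957.30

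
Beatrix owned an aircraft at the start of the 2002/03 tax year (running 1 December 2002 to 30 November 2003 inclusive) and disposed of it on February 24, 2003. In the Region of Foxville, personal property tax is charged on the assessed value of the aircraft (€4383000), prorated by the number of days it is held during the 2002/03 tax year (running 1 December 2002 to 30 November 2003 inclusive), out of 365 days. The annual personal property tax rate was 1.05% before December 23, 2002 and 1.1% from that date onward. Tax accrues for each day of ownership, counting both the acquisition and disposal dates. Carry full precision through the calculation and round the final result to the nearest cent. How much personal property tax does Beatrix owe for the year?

December 1 – December 22, 2002: 22 days at 1.05% → €4383000 × 1.05% × 22/365 = €2773.8986
December 23, 2002 – February 24, 2003: 64 days at 1.1% → €4383000 × 1.1% × 64/365 = €8453.7863
Total = €11227.6849

€11227.68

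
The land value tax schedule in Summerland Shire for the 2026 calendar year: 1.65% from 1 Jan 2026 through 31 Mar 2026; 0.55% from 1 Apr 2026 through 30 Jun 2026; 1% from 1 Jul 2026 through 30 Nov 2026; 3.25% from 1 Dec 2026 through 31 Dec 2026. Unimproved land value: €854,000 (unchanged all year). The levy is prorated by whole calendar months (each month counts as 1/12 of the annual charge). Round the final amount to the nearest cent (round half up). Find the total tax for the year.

1 Jan – 31 Mar 2026: 3 months at 1.65% → €854,000 × 1.65% × 3/12 = €3,522.7500
1 Apr – 30 Jun 2026: 3 months at 0.55% → €854,000 × 0.55% × 3/12 = €1,174.2500
1 Jul – 30 Nov 2026: 5 months at 1% → €854,000 × 1% × 5/12 = €3,558.3333
1 Dec – 31 Dec 2026: 1 month at 3.25% → €854,000 × 3.25% × 1/12 = €2,312.9167
Total = €10,568.2500

€10,568.25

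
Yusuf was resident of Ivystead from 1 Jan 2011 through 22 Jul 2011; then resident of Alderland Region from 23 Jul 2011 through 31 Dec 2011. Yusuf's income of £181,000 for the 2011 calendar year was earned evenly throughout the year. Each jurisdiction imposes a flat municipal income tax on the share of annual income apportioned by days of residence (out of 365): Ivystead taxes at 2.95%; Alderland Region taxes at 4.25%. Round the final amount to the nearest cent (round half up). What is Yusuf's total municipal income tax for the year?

£6,383.85

Ivystead, 1 Jan – 22 Jul 2011: 203 days → £181,000 × 2.95% × 203/365 = £2,969.6397
Alderland Region, 23 Jul – 31 Dec 2011: 162 days → £181,000 × 4.25% × 162/365 = £3,414.2055
Total = £6,383.8452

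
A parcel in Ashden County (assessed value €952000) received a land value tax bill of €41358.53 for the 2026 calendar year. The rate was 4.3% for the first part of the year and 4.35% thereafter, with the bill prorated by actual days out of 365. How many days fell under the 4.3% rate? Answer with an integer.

Let d = days at the first rate; then 365 − d days at the second rate.
€952000 × [4.3%·d + 4.35%·(365−d)] / 365 = €41358.53
Solving gives d = 41, so the new rate took effect on February 11, 2026.

41 days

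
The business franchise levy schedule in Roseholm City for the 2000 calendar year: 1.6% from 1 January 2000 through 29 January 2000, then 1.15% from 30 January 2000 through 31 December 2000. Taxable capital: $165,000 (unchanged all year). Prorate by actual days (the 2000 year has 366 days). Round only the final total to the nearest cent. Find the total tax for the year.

1 January – 29 January 2000: 29 days at 1.6% → $165,000 × 1.6% × 29/366 = $209.1803
30 January – 31 December 2000: 337 days at 1.15% → $165,000 × 1.15% × 337/366 = $1,747.1516
Total = $1,956.3320

$1,956.33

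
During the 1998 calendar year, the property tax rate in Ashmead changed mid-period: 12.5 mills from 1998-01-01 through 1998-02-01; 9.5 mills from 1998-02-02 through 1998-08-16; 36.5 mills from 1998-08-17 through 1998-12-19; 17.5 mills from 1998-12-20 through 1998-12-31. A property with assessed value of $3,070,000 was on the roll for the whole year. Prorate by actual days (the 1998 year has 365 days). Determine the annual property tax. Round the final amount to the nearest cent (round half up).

$59,166.89

1998-01-01 to 1998-02-01: 32 days at 12.5 mills → $3,070,000 × 1.25% × 32/365 = $3,364.3836
1998-02-02 to 1998-08-16: 196 days at 9.5 mills → $3,070,000 × 0.95% × 196/365 = $15,661.2055
1998-08-17 to 1998-12-19: 125 days at 36.5 mills → $3,070,000 × 3.65% × 125/365 = $38,375.0000
1998-12-20 to 1998-12-31: 12 days at 17.5 mills → $3,070,000 × 1.75% × 12/365 = $1,766.3014
Total = $59,166.8904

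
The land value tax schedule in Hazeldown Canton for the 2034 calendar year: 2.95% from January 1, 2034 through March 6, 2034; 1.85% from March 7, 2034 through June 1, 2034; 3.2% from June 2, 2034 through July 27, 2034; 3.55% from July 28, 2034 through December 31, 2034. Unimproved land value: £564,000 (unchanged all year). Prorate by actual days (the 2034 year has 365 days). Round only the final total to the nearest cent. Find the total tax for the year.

January 1 – March 6, 2034: 65 days at 2.95% → £564,000 × 2.95% × 65/365 = £2,962.9315
March 7 – June 1, 2034: 87 days at 1.85% → £564,000 × 1.85% × 87/365 = £2,487.0082
June 2 – July 27, 2034: 56 days at 3.2% → £564,000 × 3.2% × 56/365 = £2,769.0082
July 28 – December 31, 2034: 157 days at 3.55% → £564,000 × 3.55% × 157/365 = £8,612.2027
Total = £16,831.1507

£16,831.15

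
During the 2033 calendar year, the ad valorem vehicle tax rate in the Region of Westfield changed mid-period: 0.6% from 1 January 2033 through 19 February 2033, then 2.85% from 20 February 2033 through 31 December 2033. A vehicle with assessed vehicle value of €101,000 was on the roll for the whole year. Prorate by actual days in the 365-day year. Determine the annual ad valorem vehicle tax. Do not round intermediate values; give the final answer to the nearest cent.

1 January – 19 February 2033: 50 days at 0.6% → €101,000 × 0.6% × 50/365 = €83.0137
20 February – 31 December 2033: 315 days at 2.85% → €101,000 × 2.85% × 315/365 = €2,484.1849
Total = €2,567.1986

€2,567.20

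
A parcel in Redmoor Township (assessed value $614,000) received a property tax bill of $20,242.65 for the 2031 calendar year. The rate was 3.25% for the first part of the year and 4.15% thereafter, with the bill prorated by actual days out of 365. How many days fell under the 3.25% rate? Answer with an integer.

346 days

Let d = days at the first rate; then 365 − d days at the second rate.
$614,000 × [3.25%·d + 4.15%·(365−d)] / 365 = $20,242.65
Solving gives d = 346, so the new rate took effect on 13 Dec 2031.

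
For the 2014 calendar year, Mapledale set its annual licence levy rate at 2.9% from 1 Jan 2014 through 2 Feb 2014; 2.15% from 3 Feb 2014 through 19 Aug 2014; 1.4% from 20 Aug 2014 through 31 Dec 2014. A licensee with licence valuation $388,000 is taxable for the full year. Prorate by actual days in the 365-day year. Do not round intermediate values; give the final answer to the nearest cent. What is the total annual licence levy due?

1 Jan – 2 Feb 2014: 33 days at 2.9% → $388,000 × 2.9% × 33/365 = $1,017.3041
3 Feb – 19 Aug 2014: 198 days at 2.15% → $388,000 × 2.15% × 198/365 = $4,525.2493
20 Aug – 31 Dec 2014: 134 days at 1.4% → $388,000 × 1.4% × 134/365 = $1,994.2137
Total = $7,536.7671

$7,536.77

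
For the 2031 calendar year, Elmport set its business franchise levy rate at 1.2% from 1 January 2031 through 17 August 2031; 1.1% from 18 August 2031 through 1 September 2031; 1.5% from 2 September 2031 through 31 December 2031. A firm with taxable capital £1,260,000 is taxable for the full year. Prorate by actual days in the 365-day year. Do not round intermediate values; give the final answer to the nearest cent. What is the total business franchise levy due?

1 January – 17 August 2031: 229 days at 1.2% → £1,260,000 × 1.2% × 229/365 = £9,486.2466
18 August – 1 September 2031: 15 days at 1.1% → £1,260,000 × 1.1% × 15/365 = £569.5890
2 September – 31 December 2031: 121 days at 1.5% → £1,260,000 × 1.5% × 121/365 = £6,265.4795
Total = £16,321.3151

£16,321.32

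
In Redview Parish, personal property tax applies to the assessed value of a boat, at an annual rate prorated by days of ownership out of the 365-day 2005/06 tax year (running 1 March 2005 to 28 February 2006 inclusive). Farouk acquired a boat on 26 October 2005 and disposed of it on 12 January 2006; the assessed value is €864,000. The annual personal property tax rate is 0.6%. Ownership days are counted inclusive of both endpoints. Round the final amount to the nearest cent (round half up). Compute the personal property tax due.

€1,122.02

Days held (26 October 2005 – 12 January 2006): 79 out of 365
Tax = €864,000 × 0.6% × 79/365 = €1,122.0164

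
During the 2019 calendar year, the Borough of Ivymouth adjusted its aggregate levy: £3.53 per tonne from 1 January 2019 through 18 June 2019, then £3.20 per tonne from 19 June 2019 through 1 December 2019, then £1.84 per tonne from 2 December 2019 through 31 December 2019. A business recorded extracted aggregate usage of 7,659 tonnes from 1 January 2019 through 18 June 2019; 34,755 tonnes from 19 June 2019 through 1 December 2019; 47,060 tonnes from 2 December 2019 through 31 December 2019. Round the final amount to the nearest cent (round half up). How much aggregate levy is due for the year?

1 January – 18 June 2019: 7,659 tonnes at £3.53/tonne → £27,036.27
19 June – 1 December 2019: 34,755 tonnes at £3.20/tonne → £111,216.00
2 December – 31 December 2019: 47,060 tonnes at £1.84/tonne → £86,590.40

£224,842.67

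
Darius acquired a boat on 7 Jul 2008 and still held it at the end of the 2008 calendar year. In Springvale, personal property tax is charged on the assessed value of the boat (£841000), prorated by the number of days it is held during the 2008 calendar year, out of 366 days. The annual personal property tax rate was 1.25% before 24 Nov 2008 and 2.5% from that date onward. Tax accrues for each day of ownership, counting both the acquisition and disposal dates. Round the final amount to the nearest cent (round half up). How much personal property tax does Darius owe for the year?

7 Jul – 23 Nov 2008: 140 days at 1.25% → £841000 × 1.25% × 140/366 = £4021.1749
24 Nov – 31 Dec 2008: 38 days at 2.5% → £841000 × 2.5% × 38/366 = £2182.9235
Total = £6204.0984

£6204.10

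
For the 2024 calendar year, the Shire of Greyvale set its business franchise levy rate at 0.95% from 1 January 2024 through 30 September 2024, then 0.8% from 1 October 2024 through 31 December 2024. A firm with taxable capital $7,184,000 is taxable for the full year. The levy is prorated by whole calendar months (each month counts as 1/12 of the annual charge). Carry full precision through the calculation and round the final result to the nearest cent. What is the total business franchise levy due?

1 January – 30 September 2024: 9 months at 0.95% → $7,184,000 × 0.95% × 9/12 = $51,186.0000
1 October – 31 December 2024: 3 months at 0.8% → $7,184,000 × 0.8% × 3/12 = $14,368.0000
Total = $65,554.0000

$65,554.00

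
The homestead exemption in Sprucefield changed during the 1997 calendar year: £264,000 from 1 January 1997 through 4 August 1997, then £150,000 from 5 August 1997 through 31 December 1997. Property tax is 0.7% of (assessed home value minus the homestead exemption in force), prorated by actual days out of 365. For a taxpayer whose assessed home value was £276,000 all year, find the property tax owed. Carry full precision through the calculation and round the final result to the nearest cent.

£409.76

1 January – 4 August 1997: 216 days, exemption £264,000 → (£276,000 − £264,000) × 0.7% × 216/365 = £49.7096
5 August – 31 December 1997: 149 days, exemption £150,000 → (£276,000 − £150,000) × 0.7% × 149/365 = £360.0493
Total = £409.7589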